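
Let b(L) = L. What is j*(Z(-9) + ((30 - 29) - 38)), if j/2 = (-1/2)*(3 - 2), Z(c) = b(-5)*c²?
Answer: 442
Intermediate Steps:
Z(c) = -5*c²
j = -1 (j = 2*((-1/2)*(3 - 2)) = 2*(-1*½*1) = 2*(-½*1) = 2*(-½) = -1)
j*(Z(-9) + ((30 - 29) - 38)) = -(-5*(-9)² + ((30 - 29) - 38)) = -(-5*81 + (1 - 38)) = -(-405 - 37) = -1*(-442) = 442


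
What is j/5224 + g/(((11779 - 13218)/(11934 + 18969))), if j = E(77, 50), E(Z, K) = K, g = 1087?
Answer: -87741121357/3758668 ≈ -23344.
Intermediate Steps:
j = 50
j/5224 + g/(((11779 - 13218)/(11934 + 18969))) = 50/5224 + 1087/(((11779 - 13218)/(11934 + 18969))) = 50*(1/5224) + 1087/((-1439/30903)) = 25/2612 + 1087/((-1439*1/30903)) = 25/2612 + 1087/(-1439/30903) = 25/2612 + 1087*(-30903/1439) = 25/2612 - 33591561/1439 = -87741121357/3758668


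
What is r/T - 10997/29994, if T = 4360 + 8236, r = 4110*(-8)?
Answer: -281180233/94451106 ≈ -2.9770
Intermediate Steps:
r = -32880
T = 12596
r/T - 10997/29994 = -32880/12596 - 10997/29994 = -32880*1/12596 - 10997*1/29994 = -8220/3149 - 10997/29994 = -281180233/94451106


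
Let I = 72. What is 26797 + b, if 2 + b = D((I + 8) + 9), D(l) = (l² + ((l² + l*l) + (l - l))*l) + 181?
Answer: 1444835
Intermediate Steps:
D(l) = 181 + l² + 2*l³ (D(l) = (l² + ((l² + l²) + 0)*l) + 181 = (l² + (2*l² + 0)*l) + 181 = (l² + (2*l²)*l) + 181 = (l² + 2*l³) + 181 = 181 + l² + 2*l³)
b = 1418038 (b = -2 + (181 + ((72 + 8) + 9)² + 2*((72 + 8) + 9)³) = -2 + (181 + (80 + 9)² + 2*(80 + 9)³) = -2 + (181 + 89² + 2*89³) = -2 + (181 + 7921 + 2*704969) = -2 + (181 + 7921 + 1409938) = -2 + 1418040 = 1418038)
26797 + b = 26797 + 1418038 = 1444835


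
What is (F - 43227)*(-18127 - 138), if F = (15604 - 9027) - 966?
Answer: 687056240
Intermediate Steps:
F = 5611 (F = 6577 - 966 = 5611)
(F - 43227)*(-18127 - 138) = (5611 - 43227)*(-18127 - 138) = -37616*(-18265) = 687056240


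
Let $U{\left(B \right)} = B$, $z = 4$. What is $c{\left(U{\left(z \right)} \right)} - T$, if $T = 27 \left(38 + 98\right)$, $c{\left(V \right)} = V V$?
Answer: $-3656$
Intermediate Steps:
$c{\left(V \right)} = V^{2}$
$T = 3672$ ($T = 27 \cdot 136 = 3672$)
$c{\left(U{\left(z \right)} \right)} - T = 4^{2} - 3672 = 16 - 3672 = -3656$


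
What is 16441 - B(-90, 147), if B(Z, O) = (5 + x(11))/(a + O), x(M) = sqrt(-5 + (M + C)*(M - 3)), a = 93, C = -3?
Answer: 789167/48 - sqrt(59)/240 ≈ 16441.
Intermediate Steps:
x(M) = sqrt(-5 + (-3 + M)**2) (x(M) = sqrt(-5 + (M - 3)*(M - 3)) = sqrt(-5 + (-3 + M)*(-3 + M)) = sqrt(-5 + (-3 + M)**2))
B(Z, O) = (5 + sqrt(59))/(93 + O) (B(Z, O) = (5 + sqrt(4 + 11**2 - 6*11))/(93 + O) = (5 + sqrt(4 + 121 - 66))/(93 + O) = (5 + sqrt(59))/(93 + O))
16441 - B(-90, 147) = 16441 - (5 + sqrt(59))/(93 + 147) = 16441 - (5 + sqrt(59))/240 = 16441 - (1/48 + sqrt(59)/240) = 16441 + (-1/48 - sqrt(59)/240) = 789167/48 - sqrt(59)/240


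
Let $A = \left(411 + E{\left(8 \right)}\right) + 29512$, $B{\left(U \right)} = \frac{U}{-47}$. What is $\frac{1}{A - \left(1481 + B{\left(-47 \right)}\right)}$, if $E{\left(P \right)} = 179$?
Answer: $\frac{1}{28620} \approx 3.4941 \cdot 10^{-5}$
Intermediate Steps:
$B{\left(U \right)} = - \frac{U}{47}$ ($B{\left(U \right)} = U \left(- \frac{1}{47}\right) = - \frac{U}{47}$)
$A = 30102$ ($A = \left(411 + 179\right) + 29512 = 590 + 29512 = 30102$)
$\frac{1}{A - \left(1481 + B{\left(-47 \right)}\right)} = \frac{1}{30102 - \left(1481 - -1\right)} = \frac{1}{30102 - 1482} = \frac{1}{28620}$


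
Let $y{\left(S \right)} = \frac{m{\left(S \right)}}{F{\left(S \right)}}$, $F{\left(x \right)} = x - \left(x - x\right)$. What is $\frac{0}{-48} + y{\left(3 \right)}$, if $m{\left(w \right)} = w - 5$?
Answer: $- \frac{2}{3} \approx -0.66667$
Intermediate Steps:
$F{\left(x \right)} = x$ ($F{\left(x \right)} = x - 0 = x + 0 = x$)
$m{\left(w \right)} = -5 + w$
$y{\left(S \right)} = \frac{-5 + S}{S}$
$\frac{0}{-48} + y{\left(3 \right)} = \frac{0}{-48} + \frac{-5 + 3}{3} = 0 \left(- \frac{1}{48}\right) + \frac{1}{3} \left(-2\right) = 0 - \frac{2}{3} = - \frac{2}{3}$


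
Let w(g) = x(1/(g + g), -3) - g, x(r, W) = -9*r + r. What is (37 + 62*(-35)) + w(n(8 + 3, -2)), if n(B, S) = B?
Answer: -23588/11 ≈ -2144.4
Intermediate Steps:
x(r, W) = -8*r
w(g) = -g - 4/g (w(g) = -8/(g + g) - g = -8*1/(2*g) - g = -4/g - g = -g - 4/g)
(37 + 62*(-35)) + w(n(8 + 3, -2)) = (37 + 62*(-35)) + (-(8 + 3) - 4/(8 + 3)) = (37 - 2170) + (-1*11 - 4/11) = -2133 + (-11 - 4*1/11) = -2133 + (-11 - 4/11) = -2133 - 125/11 = -23588/11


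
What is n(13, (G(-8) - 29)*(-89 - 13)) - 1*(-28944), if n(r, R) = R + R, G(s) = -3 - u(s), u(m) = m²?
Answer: 48528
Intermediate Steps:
G(s) = -3 - s²
n(r, R) = 2*R
n(13, (G(-8) - 29)*(-89 - 13)) - 1*(-28944) = 2*(((-3 - 1*(-8)²) - 29)*(-89 - 13)) - 1*(-28944) = 2*(((-3 - 1*64) - 29)*(-102)) + 28944 = 2*(((-3 - 64) - 29)*(-102)) + 28944 = 2*((-67 - 29)*(-102)) + 28944 = 2*(-96*(-102)) + 28944 = 2*9792 + 28944 = 19584 + 28944 = 48528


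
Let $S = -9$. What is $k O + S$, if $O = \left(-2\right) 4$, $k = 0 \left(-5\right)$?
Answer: $-9$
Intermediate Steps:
$k = 0$
$O = -8$
$k O + S = 0 \left(-8\right) - 9 = 0 - 9 = -9$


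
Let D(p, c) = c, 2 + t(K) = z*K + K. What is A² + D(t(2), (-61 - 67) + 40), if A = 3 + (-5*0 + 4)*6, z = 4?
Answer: 641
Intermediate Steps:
t(K) = -2 + 5*K (t(K) = -2 + (4*K + K) = -2 + 5*K)
A = 27 (A = 3 + (0 + 4)*6 = 3 + 4*6 = 3 + 24 = 27)
A² + D(t(2), (-61 - 67) + 40) = 27² + ((-61 - 67) + 40) = 729 + (-128 + 40) = 729 - 88 = 641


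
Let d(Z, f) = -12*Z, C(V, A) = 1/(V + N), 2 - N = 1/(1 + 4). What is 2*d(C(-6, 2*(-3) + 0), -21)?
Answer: 40/7 ≈ 5.7143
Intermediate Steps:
N = 9/5 (N = 2 - 1/(1 + 4) = 2 - 1/5 = 2 - 1*⅕ = 2 - ⅕ = 9/5 ≈ 1.8000)
C(V, A) = 1/(9/5 + V) (C(V, A) = 1/(V + 9/5) = 1/(9/5 + V))
2*d(C(-6, 2*(-3) + 0), -21) = 2*(-60/(9 + 5*(-6))) = 2*(-60/(9 - 30)) = 2*(-60/(-21)) = 2*(-60*(-1)/21) = 2*(-12*(-5/21)) = 2*(20/7) = 40/7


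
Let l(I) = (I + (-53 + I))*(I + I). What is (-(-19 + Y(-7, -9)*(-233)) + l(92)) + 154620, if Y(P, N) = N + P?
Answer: 175015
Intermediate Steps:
l(I) = 2*I*(-53 + 2*I) (l(I) = (-53 + 2*I)*(2*I) = 2*I*(-53 + 2*I))
(-(-19 + Y(-7, -9)*(-233)) + l(92)) + 154620 = (-(-19 + (-9 - 7)*(-233)) + 2*92*(-53 + 2*92)) + 154620 = (-(-19 - 16*(-233)) + 2*92*(-53 + 184)) + 154620 = (-(-19 + 3728) + 2*92*131) + 154620 = (-1*3709 + 24104) + 154620 = (-3709 + 24104) + 154620 = 20395 + 154620 = 175015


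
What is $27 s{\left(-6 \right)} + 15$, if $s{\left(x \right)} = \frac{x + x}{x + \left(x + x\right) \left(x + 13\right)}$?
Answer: $\frac{93}{5} \approx 18.6$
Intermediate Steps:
$s{\left(x \right)} = \frac{2 x}{x + 2 x \left(13 + x\right)}$
$27 s{\left(-6 \right)} + 15 = 27 \frac{2}{27 + 2 \left(-6\right)} + 15 = 27 \frac{2}{27 - 12} + 15 = 27 \cdot \frac{2}{15} + 15 = \frac{18}{5} + 15 = \frac{93}{5}$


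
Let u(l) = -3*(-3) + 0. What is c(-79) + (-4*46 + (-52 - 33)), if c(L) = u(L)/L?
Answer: -21260/79 ≈ -269.11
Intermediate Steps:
u(l) = 9 (u(l) = 9 + 0 = 9)
c(L) = 9/L
c(-79) + (-4*46 + (-52 - 33)) = 9/(-79) + (-4*46 + (-52 - 33)) = 9*(-1/79) + (-184 - 85) = -9/79 - 269 = -21260/79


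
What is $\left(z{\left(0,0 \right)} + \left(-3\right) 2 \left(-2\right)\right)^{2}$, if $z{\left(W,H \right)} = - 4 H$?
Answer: $144$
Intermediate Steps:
$\left(z{\left(0,0 \right)} + \left(-3\right) 2 \left(-2\right)\right)^{2} = \left(\left(-4\right) 0 + \left(-3\right) 2 \left(-2\right)\right)^{2} = \left(0 - -12\right)^{2} = \left(0 + 12\right)^{2} = 12^{2} = 144$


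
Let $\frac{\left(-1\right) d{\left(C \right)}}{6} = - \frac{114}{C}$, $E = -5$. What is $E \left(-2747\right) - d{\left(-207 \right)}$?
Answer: $\frac{315981}{23} \approx 13738.0$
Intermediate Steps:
$d{\left(C \right)} = \frac{684}{C}$ ($d{\left(C \right)} = - 6 \left(- \frac{114}{C}\right) = \frac{684}{C}$)
$E \left(-2747\right) - d{\left(-207 \right)} = \left(-5\right) \left(-2747\right) - \frac{684}{-207} = 13735 - 684 \left(- \frac{1}{207}\right) = 13735 - - \frac{76}{23} = 13735 + \frac{76}{23} = \frac{315981}{23}$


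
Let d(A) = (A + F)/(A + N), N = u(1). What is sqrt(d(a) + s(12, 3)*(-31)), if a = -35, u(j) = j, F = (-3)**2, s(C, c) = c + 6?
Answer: I*sqrt(80410)/17 ≈ 16.68*I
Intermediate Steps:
s(C, c) = 6 + c
F = 9
N = 1
d(A) = (9 + A)/(1 + A) (d(A) = (A + 9)/(A + 1) = (9 + A)/(1 + A))
sqrt(d(a) + s(12, 3)*(-31)) = sqrt((9 - 35)/(1 - 35) + (6 + 3)*(-31)) = sqrt(-26/(-34) + 9*(-31)) = sqrt(-1/34*(-26) - 279) = sqrt(13/17 - 279) = sqrt(-4730/17) = I*sqrt(80410)/17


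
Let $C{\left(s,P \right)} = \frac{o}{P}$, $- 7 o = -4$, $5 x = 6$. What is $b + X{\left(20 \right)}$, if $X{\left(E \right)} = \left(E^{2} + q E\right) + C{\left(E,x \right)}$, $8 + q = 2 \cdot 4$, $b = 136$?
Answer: $\frac{11266}{21} \approx 536.48$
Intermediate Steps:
$x = \frac{6}{5}$ ($x = \frac{1}{5} \cdot 6 = \frac{6}{5} \approx 1.2$)
$o = \frac{4}{7}$ ($o = \left(- \frac{1}{7}\right) \left(-4\right) = \frac{4}{7} \approx 0.57143$)
$C{\left(s,P \right)} = \frac{4}{7 P}$
$q = 0$ ($q = -8 + 2 \cdot 4 = -8 + 8 = 0$)
$X{\left(E \right)} = \frac{10}{21} + E^{2}$ ($X{\left(E \right)} = \left(E^{2} + 0 E\right) + \frac{4}{7 \cdot \frac{6}{5}} = \left(E^{2} + 0\right) + \frac{4}{7} \cdot \frac{5}{6} = E^{2} + \frac{10}{21} = \frac{10}{21} + E^{2}$)
$b + X{\left(20 \right)} = 136 + \left(\frac{10}{21} + 20^{2}\right) = 136 + \left(\frac{10}{21} + 400\right) = 136 + \frac{8410}{21} = \frac{11266}{21}$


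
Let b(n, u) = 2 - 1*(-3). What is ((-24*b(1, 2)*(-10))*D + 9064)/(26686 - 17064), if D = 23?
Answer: 18332/4811 ≈ 3.8104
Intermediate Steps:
b(n, u) = 5 (b(n, u) = 2 + 3 = 5)
((-24*b(1, 2)*(-10))*D + 9064)/(26686 - 17064) = (-120*(-10)*23 + 9064)/(26686 - 17064) = (-24*(-50)*23 + 9064)/9622 = (1200*23 + 9064)*(1/9622) = (27600 + 9064)*(1/9622) = 36664*(1/9622) = 18332/4811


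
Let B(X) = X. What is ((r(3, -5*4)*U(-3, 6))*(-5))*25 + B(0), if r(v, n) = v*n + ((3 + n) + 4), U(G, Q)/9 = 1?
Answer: 82125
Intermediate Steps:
U(G, Q) = 9 (U(G, Q) = 9*1 = 9)
r(v, n) = 7 + n + n*v (r(v, n) = n*v + (7 + n) = 7 + n + n*v)
((r(3, -5*4)*U(-3, 6))*(-5))*25 + B(0) = (((7 - 5*4 - 5*4*3)*9)*(-5))*25 + 0 = (((7 - 20 - 20*3)*9)*(-5))*25 + 0 = (((7 - 20 - 60)*9)*(-5))*25 + 0 = (-73*9*(-5))*25 + 0 = -657*(-5)*25 + 0 = 3285*25 + 0 = 82125 + 0 = 82125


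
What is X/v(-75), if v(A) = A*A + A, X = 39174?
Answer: 6529/925 ≈ 7.0584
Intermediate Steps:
v(A) = A + A² (v(A) = A² + A = A + A²)
X/v(-75) = 39174/((-75*(1 - 75))) = 39174/((-75*(-74))) = 39174/5550 = 39174*(1/5550) = 6529/925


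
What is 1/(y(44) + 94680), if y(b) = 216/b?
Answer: 11/1041534 ≈ 1.0561e-5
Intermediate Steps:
1/(y(44) + 94680) = 1/(216/44 + 94680) = 1/(216*(1/44) + 94680) = 1/(54/11 + 94680) = 1/(1041534/11) = 11/1041534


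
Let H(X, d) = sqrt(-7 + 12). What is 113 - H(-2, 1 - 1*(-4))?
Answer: 113 - sqrt(5) ≈ 110.76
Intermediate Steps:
H(X, d) = sqrt(5)
113 - H(-2, 1 - 1*(-4)) = 113 - sqrt(5)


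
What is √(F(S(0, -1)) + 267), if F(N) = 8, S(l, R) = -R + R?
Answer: 5*√11 ≈ 16.583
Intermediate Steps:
S(l, R) = 0
√(F(S(0, -1)) + 267) = √(8 + 267) = √275 = 5*√11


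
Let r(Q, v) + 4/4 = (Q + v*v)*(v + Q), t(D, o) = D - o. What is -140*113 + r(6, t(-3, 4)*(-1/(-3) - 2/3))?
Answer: -424592/27 ≈ -15726.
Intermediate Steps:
r(Q, v) = -1 + (Q + v)*(Q + v²) (r(Q, v) = -1 + (Q + v*v)*(v + Q) = -1 + (Q + v²)*(Q + v) = -1 + (Q + v)*(Q + v²))
-140*113 + r(6, t(-3, 4)*(-1/(-3) - 2/3)) = -140*113 + (-1 + 6² + ((-3 - 1*4)*(-1/(-3) - 2/3))³ + 6*((-3 - 1*4)*(-1/(-3) - 2/3)) + 6*((-3 - 1*4)*(-1/(-3) - 2/3))²) = -15820 + (-1 + 36 + ((-3 - 4)*(-1*(-⅓) - 2*⅓))³ + 6*((-3 - 4)*(-1*(-⅓) - 2*⅓)) + 6*((-3 - 4)*(-1*(-⅓) - 2*⅓))²) = -15820 + (-1 + 36 + (-7*(⅓ - ⅔))³ + 6*(-7*(⅓ - ⅔)) + 6*(-7*(⅓ - ⅔))²) = -15820 + (-1 + 36 + (-7*(-⅓))³ + 6*(-7*(-⅓)) + 6*(-7*(-⅓))²) = -15820 + (-1 + 36 + (7/3)³ + 6*(7/3) + 6*(7/3)²) = -15820 + (-1 + 36 + 343/27 + 14 + 6*(49/9)) = -15820 + (-1 + 36 + 343/27 + 14 + 98/3) = -15820 + 2548/27 = -424592/27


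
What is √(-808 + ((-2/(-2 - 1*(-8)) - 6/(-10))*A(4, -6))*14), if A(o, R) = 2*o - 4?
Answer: 2*I*√44610/15 ≈ 28.161*I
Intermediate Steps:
A(o, R) = -4 + 2*o
√(-808 + ((-2/(-2 - 1*(-8)) - 6/(-10))*A(4, -6))*14) = √(-808 + ((-2/(-2 - 1*(-8)) - 6/(-10))*(-4 + 2*4))*14) = √(-808 + ((-2/(-2 + 8) - 6*(-⅒))*(-4 + 8))*14) = √(-808 + ((-2/6 + ⅗)*4)*14) = √(-808 + ((-2*⅙ + ⅗)*4)*14) = √(-808 + ((-⅓ + ⅗)*4)*14) = √(-808 + ((4/15)*4)*14) = √(-808 + (16/15)*14) = √(-808 + 224/15) = √(-11896/15) = 2*I*√44610/15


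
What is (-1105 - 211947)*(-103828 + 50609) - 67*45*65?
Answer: 11338218413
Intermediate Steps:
(-1105 - 211947)*(-103828 + 50609) - 67*45*65 = -213052*(-53219) - 3015*65 = 11338414388 - 195975 = 11338218413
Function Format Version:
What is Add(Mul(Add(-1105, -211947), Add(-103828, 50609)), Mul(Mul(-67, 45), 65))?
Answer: 11338218413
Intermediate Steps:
Add(Mul(Add(-1105, -211947), Add(-103828, 50609)), Mul(Mul(-67, 45), 65)) = Add(Mul(-213052, -53219), Mul(-3015, 65)) = Add(11338414388, -195975) = 11338218413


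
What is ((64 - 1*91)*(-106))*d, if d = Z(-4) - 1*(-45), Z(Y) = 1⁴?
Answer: 131652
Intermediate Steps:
Z(Y) = 1
d = 46 (d = 1 - 1*(-45) = 1 + 45 = 46)
((64 - 1*91)*(-106))*d = ((64 - 1*91)*(-106))*46 = ((64 - 91)*(-106))*46 = -27*(-106)*46 = 2862*46 = 131652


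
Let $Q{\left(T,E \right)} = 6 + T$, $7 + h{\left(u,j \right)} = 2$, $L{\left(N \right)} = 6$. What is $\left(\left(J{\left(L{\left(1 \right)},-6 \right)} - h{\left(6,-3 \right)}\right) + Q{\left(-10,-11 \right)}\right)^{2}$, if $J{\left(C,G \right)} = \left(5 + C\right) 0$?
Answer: $1$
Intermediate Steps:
$h{\left(u,j \right)} = -5$ ($h{\left(u,j \right)} = -7 + 2 = -5$)
$J{\left(C,G \right)} = 0$
$\left(\left(J{\left(L{\left(1 \right)},-6 \right)} - h{\left(6,-3 \right)}\right) + Q{\left(-10,-11 \right)}\right)^{2} = \left(\left(0 - -5\right) + \left(6 - 10\right)\right)^{2} = \left(\left(0 + 5\right) - 4\right)^{2} = \left(5 - 4\right)^{2} = 1^{2} = 1$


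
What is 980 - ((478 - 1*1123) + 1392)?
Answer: 233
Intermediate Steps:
980 - ((478 - 1*1123) + 1392) = 980 - ((478 - 1123) + 1392) = 980 - (-645 + 1392) = 980 - 1*747 = 980 - 747 = 233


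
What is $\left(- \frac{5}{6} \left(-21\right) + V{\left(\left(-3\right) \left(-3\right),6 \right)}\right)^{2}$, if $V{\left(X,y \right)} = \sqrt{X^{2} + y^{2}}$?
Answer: $\frac{1693}{4} + 105 \sqrt{13} \approx 801.83$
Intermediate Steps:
$\left(- \frac{5}{6} \left(-21\right) + V{\left(\left(-3\right) \left(-3\right),6 \right)}\right)^{2} = \left(- \frac{5}{6} \left(-21\right) + \sqrt{\left(\left(-3\right) \left(-3\right)\right)^{2} + 6^{2}}\right)^{2} = \left(\left(-5\right) \frac{1}{6} \left(-21\right) + \sqrt{9^{2} + 36}\right)^{2} = \left(\left(- \frac{5}{6}\right) \left(-21\right) + \sqrt{81 + 36}\right)^{2} = \left(\frac{35}{2} + \sqrt{117}\right)^{2} = \left(\frac{35}{2} + 3 \sqrt{13}\right)^{2}$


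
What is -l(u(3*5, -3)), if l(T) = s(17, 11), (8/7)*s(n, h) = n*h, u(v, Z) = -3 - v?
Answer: -1309/8 ≈ -163.63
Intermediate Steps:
s(n, h) = 7*h*n/8 (s(n, h) = 7*(n*h)/8 = 7*(h*n)/8 = 7*h*n/8)
l(T) = 1309/8 (l(T) = (7/8)*11*17 = 1309/8)
-l(u(3*5, -3)) = -1*1309/8 = -1309/8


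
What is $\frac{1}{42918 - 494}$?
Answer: $\frac{1}{42424} \approx 2.3572 \cdot 10^{-5}$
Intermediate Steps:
$\frac{1}{42918 - 494} = \frac{1}{42424}$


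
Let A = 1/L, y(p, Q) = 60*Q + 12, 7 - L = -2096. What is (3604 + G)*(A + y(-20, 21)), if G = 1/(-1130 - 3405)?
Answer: 43720849675363/9537105 ≈ 4.5843e+6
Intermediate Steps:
L = 2103 (L = 7 - 1*(-2096) = 7 + 2096 = 2103)
y(p, Q) = 12 + 60*Q
G = -1/4535 (G = 1/(-4535) = -1/4535 ≈ -0.00022051)
A = 1/2103 ≈ 0.00047551
(3604 + G)*(A + y(-20, 21)) = (3604 - 1/4535)*(1/2103 + (12 + 60*21)) = 16344139*(1/2103 + (12 + 1260))/4535 = 16344139*(1/2103 + 1272)/4535 = (16344139/4535)*(2675017/2103) = 43720849675363/9537105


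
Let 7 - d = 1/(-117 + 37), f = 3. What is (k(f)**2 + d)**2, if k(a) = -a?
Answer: 1640961/6400 ≈ 256.40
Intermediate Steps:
d = 561/80 (d = 7 - 1/(-117 + 37) = 7 - 1/(-80) = 7 - 1*(-1/80) = 7 + 1/80 = 561/80 ≈ 7.0125)
(k(f)**2 + d)**2 = ((-1*3)**2 + 561/80)**2 = ((-3)**2 + 561/80)**2 = (9 + 561/80)**2 = (1281/80)**2 = 1640961/6400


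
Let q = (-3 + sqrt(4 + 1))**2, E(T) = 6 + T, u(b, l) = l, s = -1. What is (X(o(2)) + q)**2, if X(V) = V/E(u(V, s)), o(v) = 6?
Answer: 10276/25 - 912*sqrt(5)/5 ≈ 3.1812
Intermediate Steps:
X(V) = V/5 (X(V) = V/(6 - 1) = V/5)
q = (-3 + sqrt(5))**2 ≈ 0.58359
(X(o(2)) + q)**2 = ((1/5)*6 + (3 - sqrt(5))**2)**2 = (6/5 + (3 - sqrt(5))**2)**2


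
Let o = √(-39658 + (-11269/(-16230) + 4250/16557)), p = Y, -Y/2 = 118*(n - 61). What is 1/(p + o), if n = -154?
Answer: 4544952793800/230614456972933349 - 11*I*√2629619133996172530/230614456972933349 ≈ 1.9708e-5 - 7.7349e-8*I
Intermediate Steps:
Y = 50740 (Y = -236*(-154 - 61) = -236*(-215) = -2*(-25370) = 50740)
p = 50740
o = 11*I*√2629619133996172530/89573370 (o = √(-39658 + (-11269*(-1/16230) + 4250*(1/16557))) = √(-39658 + (11269/16230 + 4250/16557)) = √(-39658 + 85186111/89573370) = √(-3552215521349/89573370) = 11*I*√2629619133996172530/89573370 ≈ 199.14*I)
1/(p + o) = 1/(50740 + 11*I*√2629619133996172530/89573370)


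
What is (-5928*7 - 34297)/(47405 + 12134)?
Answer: -75793/59539 ≈ -1.2730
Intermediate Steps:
(-5928*7 - 34297)/(47405 + 12134) = (-41496 - 34297)/59539 = -75793*1/59539 = -75793/59539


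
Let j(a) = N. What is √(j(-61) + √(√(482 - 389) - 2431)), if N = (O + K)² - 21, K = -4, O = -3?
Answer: √(28 + I*√(2431 - √93)) ≈ 6.5045 + 3.7826*I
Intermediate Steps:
N = 28 (N = (-3 - 4)² - 21 = (-7)² - 21 = 49 - 21 = 28)
j(a) = 28
√(j(-61) + √(√(482 - 389) - 2431)) = √(28 + √(√(482 - 389) - 2431)) = √(28 + √(√93 - 2431)) = √(28 + √(-2431 + √93))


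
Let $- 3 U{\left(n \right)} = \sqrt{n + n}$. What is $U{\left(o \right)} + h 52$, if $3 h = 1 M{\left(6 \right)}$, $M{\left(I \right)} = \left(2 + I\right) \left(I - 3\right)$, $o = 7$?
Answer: $416 - \frac{\sqrt{14}}{3} \approx 414.75$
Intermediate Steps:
$M{\left(I \right)} = \left(-3 + I\right) \left(2 + I\right)$ ($M{\left(I \right)} = \left(2 + I\right) \left(-3 + I\right) = \left(-3 + I\right) \left(2 + I\right)$)
$U{\left(n \right)} = - \frac{\sqrt{2} \sqrt{n}}{3}$ ($U{\left(n \right)} = - \frac{\sqrt{n + n}}{3} = - \frac{\sqrt{2 n}}{3} = - \frac{\sqrt{2} \sqrt{n}}{3}$)
$h = 8$ ($h = \frac{1 \left(-6 + 6^{2} - 6\right)}{3} = \frac{1 \left(-6 + 36 - 6\right)}{3} = \frac{1 \cdot 24}{3} = \frac{1}{3} \cdot 24 = 8$)
$U{\left(o \right)} + h 52 = - \frac{\sqrt{2} \sqrt{7}}{3} + 8 \cdot 52 = - \frac{\sqrt{14}}{3} + 416 = 416 - \frac{\sqrt{14}}{3}$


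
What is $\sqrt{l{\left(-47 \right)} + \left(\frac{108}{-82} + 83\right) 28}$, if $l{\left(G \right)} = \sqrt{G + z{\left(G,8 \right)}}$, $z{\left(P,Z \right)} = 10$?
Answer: $\frac{\sqrt{3844652 + 1681 i \sqrt{37}}}{41} \approx 47.824 + 0.063595 i$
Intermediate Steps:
$l{\left(G \right)} = \sqrt{10 + G}$ ($l{\left(G \right)} = \sqrt{G + 10} = \sqrt{10 + G}$)
$\sqrt{l{\left(-47 \right)} + \left(\frac{108}{-82} + 83\right) 28} = \sqrt{\sqrt{10 - 47} + \left(\frac{108}{-82} + 83\right) 28} = \sqrt{\sqrt{-37} + \left(108 \left(- \frac{1}{82}\right) + 83\right) 28} = \sqrt{i \sqrt{37} + \left(- \frac{54}{41} + 83\right) 28} = \sqrt{i \sqrt{37} + \frac{3349}{41} \cdot 28} = \sqrt{i \sqrt{37} + \frac{93772}{41}} = \sqrt{\frac{93772}{41} + i \sqrt{37}}$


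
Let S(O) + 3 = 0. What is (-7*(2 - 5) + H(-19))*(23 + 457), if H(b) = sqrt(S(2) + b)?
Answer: 10080 + 480*I*sqrt(22) ≈ 10080.0 + 2251.4*I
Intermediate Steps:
S(O) = -3 (S(O) = -3 + 0 = -3)
H(b) = sqrt(-3 + b)
(-7*(2 - 5) + H(-19))*(23 + 457) = (-7*(2 - 5) + sqrt(-3 - 19))*(23 + 457) = (-7*(-3) + sqrt(-22))*480 = (21 + I*sqrt(22))*480 = 10080 + 480*I*sqrt(22)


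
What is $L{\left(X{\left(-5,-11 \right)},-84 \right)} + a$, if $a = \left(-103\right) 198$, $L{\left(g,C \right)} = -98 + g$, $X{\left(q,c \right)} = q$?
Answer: $-20497$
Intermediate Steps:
$a = -20394$
$L{\left(X{\left(-5,-11 \right)},-84 \right)} + a = \left(-98 - 5\right) - 20394 = -103 - 20394 = -20497$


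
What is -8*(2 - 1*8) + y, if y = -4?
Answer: 44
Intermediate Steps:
-8*(2 - 1*8) + y = -8*(2 - 1*8) - 4 = -8*(2 - 8) - 4 = -8*(-6) - 4 = 48 - 4 = 44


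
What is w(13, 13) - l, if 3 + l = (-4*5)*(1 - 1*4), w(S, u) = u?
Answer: -44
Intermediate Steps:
l = 57 (l = -3 + (-4*5)*(1 - 1*4) = -3 - 20*(1 - 4) = -3 - 20*(-3) = -3 + 60 = 57)
w(13, 13) - l = 13 - 1*57 = 13 - 57 = -44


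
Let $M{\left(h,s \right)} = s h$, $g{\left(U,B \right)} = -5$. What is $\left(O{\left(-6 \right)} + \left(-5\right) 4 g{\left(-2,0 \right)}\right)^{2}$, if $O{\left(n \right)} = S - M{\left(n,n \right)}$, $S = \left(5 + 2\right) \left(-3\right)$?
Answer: $1849$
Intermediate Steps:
$M{\left(h,s \right)} = h s$
$S = -21$ ($S = 7 \left(-3\right) = -21$)
$O{\left(n \right)} = -21 - n^{2}$ ($O{\left(n \right)} = -21 - n n = -21 - n^{2}$)
$\left(O{\left(-6 \right)} + \left(-5\right) 4 g{\left(-2,0 \right)}\right)^{2} = \left(\left(-21 - \left(-6\right)^{2}\right) + \left(-5\right) 4 \left(-5\right)\right)^{2} = \left(\left(-21 - 36\right) - -100\right)^{2} = \left(\left(-21 - 36\right) + 100\right)^{2} = \left(-57 + 100\right)^{2} = 43^{2} = 1849$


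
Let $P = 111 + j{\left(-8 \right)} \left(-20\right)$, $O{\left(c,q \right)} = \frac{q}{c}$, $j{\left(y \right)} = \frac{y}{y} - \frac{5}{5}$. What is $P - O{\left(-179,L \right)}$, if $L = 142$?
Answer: $\frac{20011}{179} \approx 111.79$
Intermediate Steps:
$j{\left(y \right)} = 0$ ($j{\left(y \right)} = 1 - 1 = 0$)
$P = 111$ ($P = 111 + 0 \left(-20\right) = 111 + 0 = 111$)
$P - O{\left(-179,L \right)} = 111 - \frac{142}{-179} = 111 - 142 \left(- \frac{1}{179}\right) = 111 - - \frac{142}{179} = 111 + \frac{142}{179} = \frac{20011}{179}$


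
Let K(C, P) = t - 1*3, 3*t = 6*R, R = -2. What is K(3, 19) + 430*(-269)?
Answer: -115677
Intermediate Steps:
t = -4 (t = (6*(-2))/3 = (⅓)*(-12) = -4)
K(C, P) = -7 (K(C, P) = -4 - 1*3 = -4 - 3 = -7)
K(3, 19) + 430*(-269) = -7 + 430*(-269) = -7 - 115670 = -115677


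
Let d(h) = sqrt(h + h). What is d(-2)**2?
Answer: -4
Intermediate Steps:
d(h) = sqrt(2)*sqrt(h) (d(h) = sqrt(2*h) = sqrt(2)*sqrt(h))
d(-2)**2 = (sqrt(2)*sqrt(-2))**2 = (sqrt(2)*(I*sqrt(2)))**2 = (2*I)**2 = -4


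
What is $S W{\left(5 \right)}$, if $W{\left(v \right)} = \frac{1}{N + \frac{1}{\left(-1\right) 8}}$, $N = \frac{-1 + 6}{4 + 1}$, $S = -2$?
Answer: $- \frac{16}{7} \approx -2.2857$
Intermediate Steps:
$N = 1$ ($N = \frac{5}{5} = 5 \cdot \frac{1}{5} = 1$)
$W{\left(v \right)} = \frac{8}{7}$ ($W{\left(v \right)} = \frac{1}{1 + \frac{1}{\left(-1\right) 8}} = \frac{1}{1 + \frac{1}{-8}} = \frac{1}{1 - \frac{1}{8}} = \frac{1}{\frac{7}{8}} = \frac{8}{7}$)
$S W{\left(5 \right)} = \left(-2\right) \frac{8}{7} = - \frac{16}{7}$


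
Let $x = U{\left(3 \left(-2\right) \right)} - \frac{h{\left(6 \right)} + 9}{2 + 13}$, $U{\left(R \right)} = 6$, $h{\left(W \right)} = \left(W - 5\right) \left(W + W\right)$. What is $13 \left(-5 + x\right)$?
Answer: $- \frac{26}{5} \approx -5.2$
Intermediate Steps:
$h{\left(W \right)} = 2 W \left(-5 + W\right)$ ($h{\left(W \right)} = \left(-5 + W\right) 2 W = 2 W \left(-5 + W\right)$)
$x = \frac{23}{5}$ ($x = 6 - \frac{2 \cdot 6 \left(-5 + 6\right) + 9}{2 + 13} = 6 - \frac{2 \cdot 6 \cdot 1 + 9}{15} = 6 - \left(12 + 9\right) \frac{1}{15} = 6 - 21 \cdot \frac{1}{15} = 6 - \frac{7}{5} = \frac{23}{5} \approx 4.6$)
$13 \left(-5 + x\right) = 13 \left(-5 + \frac{23}{5}\right) = 13 \left(- \frac{2}{5}\right) = - \frac{26}{5}$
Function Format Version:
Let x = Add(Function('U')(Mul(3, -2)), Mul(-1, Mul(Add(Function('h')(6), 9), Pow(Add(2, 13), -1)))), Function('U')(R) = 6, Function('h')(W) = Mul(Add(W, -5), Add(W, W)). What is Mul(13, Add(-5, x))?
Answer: Rational(-26, 5) ≈ -5.2000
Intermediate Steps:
Function('h')(W) = Mul(2, W, Add(-5, W)) (Function('h')(W) = Mul(Add(-5, W), Mul(2, W)) = Mul(2, W, Add(-5, W)))
x = Rational(23, 5) (x = Add(6, Mul(-1, Mul(Add(Mul(2, 6, Add(-5, 6)), 9), Pow(Add(2, 13), -1)))) = Add(6, Mul(-1, Mul(Add(Mul(2, 6, 1), 9), Pow(15, -1)))) = Add(6, Mul(-1, Mul(Add(12, 9), Rational(1, 15)))) = Add(6, Mul(-1, Mul(21, Rational(1, 15)))) = Add(6, Mul(-1, Rational(7, 5))) = Add(6, Rational(-7, 5)) = Rational(23, 5) ≈ 4.6000)
Mul(13, Add(-5, x)) = Mul(13, Add(-5, Rational(23, 5))) = Mul(13, Rational(-2, 5)) = Rational(-26, 5)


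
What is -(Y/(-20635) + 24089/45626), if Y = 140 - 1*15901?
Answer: -1216187901/941492510 ≈ -1.2918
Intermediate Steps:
Y = -15761 (Y = 140 - 15901 = -15761)
-(Y/(-20635) + 24089/45626) = -(-15761/(-20635) + 24089/45626) = -(-15761*(-1/20635) + 24089*(1/45626)) = -(15761/20635 + 24089/45626) = -1*1216187901/941492510 = -1216187901/941492510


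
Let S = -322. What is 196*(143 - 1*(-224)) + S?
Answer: 71610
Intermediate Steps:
196*(143 - 1*(-224)) + S = 196*(143 - 1*(-224)) - 322 = 196*(143 + 224) - 322 = 196*367 - 322 = 71932 - 322 = 71610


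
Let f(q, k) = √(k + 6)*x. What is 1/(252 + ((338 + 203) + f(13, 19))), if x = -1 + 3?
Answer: 1/803 ≈ 0.0012453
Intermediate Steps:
x = 2
f(q, k) = 2*√(6 + k) (f(q, k) = √(k + 6)*2 = √(6 + k)*2 = 2*√(6 + k))
1/(252 + ((338 + 203) + f(13, 19))) = 1/(252 + ((338 + 203) + 2*√(6 + 19))) = 1/(252 + (541 + 2*√25)) = 1/(252 + (541 + 2*5)) = 1/(252 + (541 + 10)) = 1/(252 + 551) = 1/803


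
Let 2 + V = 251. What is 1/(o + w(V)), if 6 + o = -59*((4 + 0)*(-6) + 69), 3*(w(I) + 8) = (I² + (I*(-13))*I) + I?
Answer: -1/250590 ≈ -3.9906e-6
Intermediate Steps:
V = 249 (V = -2 + 251 = 249)
w(I) = -8 - 4*I² + I/3 (w(I) = -8 + ((I² + (I*(-13))*I) + I)/3 = -8 + ((I² + (-13*I)*I) + I)/3 = -8 + ((I² - 13*I²) + I)/3 = -8 + (-12*I² + I)/3 = -8 + (I - 12*I²)/3 = -8 + (-4*I² + I/3) = -8 - 4*I² + I/3)
o = -2661 (o = -6 - 59*((4 + 0)*(-6) + 69) = -6 - 59*(4*(-6) + 69) = -6 - 59*(-24 + 69) = -6 - 59*45 = -6 - 2655 = -2661)
1/(o + w(V)) = 1/(-2661 + (-8 - 4*249² + (⅓)*249)) = 1/(-2661 + (-8 - 4*62001 + 83)) = 1/(-2661 + (-8 - 248004 + 83)) = 1/(-2661 - 247929) = 1/(-250590) = -1/250590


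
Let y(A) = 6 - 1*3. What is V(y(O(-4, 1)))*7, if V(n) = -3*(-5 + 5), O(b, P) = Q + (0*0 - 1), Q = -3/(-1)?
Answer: 0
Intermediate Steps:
Q = 3 (Q = -3*(-1) = 3)
O(b, P) = 2 (O(b, P) = 3 + (0*0 - 1) = 3 + (0 - 1) = 3 - 1 = 2)
y(A) = 3 (y(A) = 6 - 3 = 3)
V(n) = 0 (V(n) = -3*0 = 0)
V(y(O(-4, 1)))*7 = 0*7 = 0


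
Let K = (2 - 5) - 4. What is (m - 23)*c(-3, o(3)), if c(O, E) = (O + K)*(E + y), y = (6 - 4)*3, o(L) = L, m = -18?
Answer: 3690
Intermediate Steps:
y = 6 (y = 2*3 = 6)
K = -7 (K = -3 - 4 = -7)
c(O, E) = (-7 + O)*(6 + E) (c(O, E) = (O - 7)*(E + 6) = (-7 + O)*(6 + E))
(m - 23)*c(-3, o(3)) = (-18 - 23)*(-42 - 7*3 + 6*(-3) + 3*(-3)) = -41*(-42 - 21 - 18 - 9) = -41*(-90) = 3690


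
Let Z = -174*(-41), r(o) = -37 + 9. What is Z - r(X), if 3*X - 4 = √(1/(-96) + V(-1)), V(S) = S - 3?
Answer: 7162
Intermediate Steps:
V(S) = -3 + S
X = 4/3 + I*√2310/72 (X = 4/3 + √(1/(-96) + (-3 - 1))/3 = 4/3 + √(-1/96 - 4)/3 = 4/3 + √(-385/96)/3 = 4/3 + (I*√2310/24)/3 = 4/3 + I*√2310/72 ≈ 1.3333 + 0.66753*I)
r(o) = -28
Z = 7134
Z - r(X) = 7134 - 1*(-28) = 7134 + 28 = 7162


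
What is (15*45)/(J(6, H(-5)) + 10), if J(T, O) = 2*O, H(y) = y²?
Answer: 45/4 ≈ 11.250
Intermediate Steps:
(15*45)/(J(6, H(-5)) + 10) = (15*45)/(2*(-5)² + 10) = 675/(2*25 + 10) = 675/(50 + 10) = 675/60 = 675*(1/60) = 45/4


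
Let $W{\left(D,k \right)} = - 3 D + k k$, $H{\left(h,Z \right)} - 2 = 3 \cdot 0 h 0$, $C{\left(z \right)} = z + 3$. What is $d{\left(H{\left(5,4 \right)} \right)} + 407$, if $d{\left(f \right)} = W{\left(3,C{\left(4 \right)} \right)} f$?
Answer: $487$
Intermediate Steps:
$C{\left(z \right)} = 3 + z$
$H{\left(h,Z \right)} = 2$ ($H{\left(h,Z \right)} = 2 + 3 \cdot 0 h 0 = 2 + 0 \cdot 0 = 2 + 0 = 2$)
$W{\left(D,k \right)} = k^{2} - 3 D$ ($W{\left(D,k \right)} = - 3 D + k^{2} = k^{2} - 3 D$)
$d{\left(f \right)} = 40 f$ ($d{\left(f \right)} = \left(\left(3 + 4\right)^{2} - 9\right) f = \left(7^{2} - 9\right) f = \left(49 - 9\right) f = 40 f$)
$d{\left(H{\left(5,4 \right)} \right)} + 407 = 40 \cdot 2 + 407 = 80 + 407 = 487$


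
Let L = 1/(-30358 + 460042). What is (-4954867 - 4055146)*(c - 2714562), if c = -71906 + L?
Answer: 10787695017069419443/429684 ≈ 2.5106e+13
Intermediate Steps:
L = 1/429684 ≈ 2.3273e-6
c = -30896857703/429684 (c = -71906 + 1/429684 = -30896857703/429684 ≈ -71906.)
(-4954867 - 4055146)*(c - 2714562) = (-4954867 - 4055146)*(-30896857703/429684 - 2714562) = -9010013*(-1197300716111/429684) = 10787695017069419443/429684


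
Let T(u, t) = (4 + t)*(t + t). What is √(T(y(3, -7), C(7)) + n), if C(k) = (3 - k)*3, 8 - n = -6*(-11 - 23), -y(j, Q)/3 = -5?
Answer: 2*I ≈ 2.0*I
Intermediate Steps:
y(j, Q) = 15 (y(j, Q) = -3*(-5) = 15)
n = -196 (n = 8 - (-6)*(-11 - 23) = 8 - (-6)*(-34) = 8 - 1*204 = 8 - 204 = -196)
C(k) = 9 - 3*k
T(u, t) = 2*t*(4 + t) (T(u, t) = (4 + t)*(2*t) = 2*t*(4 + t))
√(T(y(3, -7), C(7)) + n) = √(2*(9 - 3*7)*(4 + (9 - 3*7)) - 196) = √(2*(9 - 21)*(4 + (9 - 21)) - 196) = √(2*(-12)*(4 - 12) - 196) = √(2*(-12)*(-8) - 196) = √(192 - 196) = √(-4) = 2*I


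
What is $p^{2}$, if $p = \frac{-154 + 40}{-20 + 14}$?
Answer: $361$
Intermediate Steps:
$p = 19$ ($p = - \frac{114}{-6} = \left(-114\right) \left(- \frac{1}{6}\right) = 19$)
$p^{2} = 19^{2} = 361$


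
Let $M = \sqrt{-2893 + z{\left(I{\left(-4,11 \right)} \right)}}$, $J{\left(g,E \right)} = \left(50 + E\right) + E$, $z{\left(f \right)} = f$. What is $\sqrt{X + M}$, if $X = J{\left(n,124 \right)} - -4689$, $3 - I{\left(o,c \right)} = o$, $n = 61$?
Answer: $\sqrt{4987 + i \sqrt{2886}} \approx 70.62 + 0.3804 i$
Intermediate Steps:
$I{\left(o,c \right)} = 3 - o$
$J{\left(g,E \right)} = 50 + 2 E$
$M = i \sqrt{2886}$ ($M = \sqrt{-2893 + \left(3 - -4\right)} = \sqrt{-2893 + \left(3 + 4\right)} = \sqrt{-2893 + 7} = \sqrt{-2886} = i \sqrt{2886} \approx 53.721 i$)
$X = 4987$ ($X = \left(50 + 2 \cdot 124\right) - -4689 = \left(50 + 248\right) + 4689 = 298 + 4689 = 4987$)
$\sqrt{X + M} = \sqrt{4987 + i \sqrt{2886}}$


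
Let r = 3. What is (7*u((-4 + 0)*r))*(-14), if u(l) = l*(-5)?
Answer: -5880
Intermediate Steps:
u(l) = -5*l
(7*u((-4 + 0)*r))*(-14) = (7*(-5*(-4 + 0)*3))*(-14) = (7*(-(-20)*3))*(-14) = (7*(-5*(-12)))*(-14) = (7*60)*(-14) = 420*(-14) = -5880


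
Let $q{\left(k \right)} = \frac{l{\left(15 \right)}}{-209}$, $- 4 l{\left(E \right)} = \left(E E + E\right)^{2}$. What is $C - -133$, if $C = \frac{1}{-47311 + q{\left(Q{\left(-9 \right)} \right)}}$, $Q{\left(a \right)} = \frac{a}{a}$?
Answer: $\frac{1313188458}{9873599} \approx 133.0$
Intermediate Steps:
$l{\left(E \right)} = - \frac{\left(E + E^{2}\right)^{2}}{4}$ ($l{\left(E \right)} = - \frac{\left(E E + E\right)^{2}}{4} = - \frac{\left(E^{2} + E\right)^{2}}{4} = - \frac{\left(E + E^{2}\right)^{2}}{4}$)
$Q{\left(a \right)} = 1$
$q{\left(k \right)} = \frac{14400}{209}$ ($q{\left(k \right)} = \frac{\left(- \frac{1}{4}\right) 15^{2} \left(1 + 15\right)^{2}}{-209} = \left(- \frac{1}{4}\right) 225 \cdot 16^{2} \left(- \frac{1}{209}\right) = \left(- \frac{1}{4}\right) 225 \cdot 256 \left(- \frac{1}{209}\right) = \left(-14400\right) \left(- \frac{1}{209}\right) = \frac{14400}{209}$)
$C = - \frac{209}{9873599}$ ($C = \frac{1}{-47311 + \frac{14400}{209}} = \frac{1}{- \frac{9873599}{209}} = - \frac{209}{9873599} \approx -2.1168 \cdot 10^{-5}$)
$C - -133 = - \frac{209}{9873599} - -133 = - \frac{209}{9873599} + 133 = \frac{1313188458}{9873599}$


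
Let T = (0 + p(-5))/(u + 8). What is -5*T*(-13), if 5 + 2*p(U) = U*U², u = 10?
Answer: -4225/18 ≈ -234.72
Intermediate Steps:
p(U) = -5/2 + U³/2 (p(U) = -5/2 + (U*U²)/2 = -5/2 + U³/2)
T = -65/18 (T = (0 + (-5/2 + (½)*(-5)³))/(10 + 8) = (0 + (-5/2 + (½)*(-125)))/18 = (0 + (-5/2 - 125/2))*(1/18) = (0 - 65)*(1/18) = -65*1/18 = -65/18 ≈ -3.6111)
-5*T*(-13) = -5*(-65/18)*(-13) = (325/18)*(-13) = -4225/18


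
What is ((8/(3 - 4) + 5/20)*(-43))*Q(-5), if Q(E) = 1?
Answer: 1333/4 ≈ 333.25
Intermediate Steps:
((8/(3 - 4) + 5/20)*(-43))*Q(-5) = ((8/(3 - 4) + 5/20)*(-43))*1 = ((8/(-1) + 5*(1/20))*(-43))*1 = ((8*(-1) + ¼)*(-43))*1 = ((-8 + ¼)*(-43))*1 = -31/4*(-43)*1 = (1333/4)*1 = 1333/4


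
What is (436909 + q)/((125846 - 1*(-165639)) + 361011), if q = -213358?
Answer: 223551/652496 ≈ 0.34261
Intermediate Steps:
(436909 + q)/((125846 - 1*(-165639)) + 361011) = (436909 - 213358)/((125846 - 1*(-165639)) + 361011) = 223551/((125846 + 165639) + 361011) = 223551/(291485 + 361011) = 223551/652496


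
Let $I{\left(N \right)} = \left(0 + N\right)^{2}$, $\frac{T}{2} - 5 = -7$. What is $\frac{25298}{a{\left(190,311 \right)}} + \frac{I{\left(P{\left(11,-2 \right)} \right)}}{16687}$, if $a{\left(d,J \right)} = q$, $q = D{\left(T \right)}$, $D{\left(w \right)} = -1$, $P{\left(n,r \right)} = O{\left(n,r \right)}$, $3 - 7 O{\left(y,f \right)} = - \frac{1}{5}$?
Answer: $- \frac{517130964094}{20441575} \approx -25298.0$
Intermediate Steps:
$T = -4$ ($T = 10 + 2 \left(-7\right) = 10 - 14 = -4$)
$O{\left(y,f \right)} = \frac{16}{35}$ ($O{\left(y,f \right)} = \frac{3}{7} - \frac{\left(-1\right) \frac{1}{5}}{7} = \frac{3}{7} - - \frac{1}{35} = \frac{3}{7} + \frac{1}{35} = \frac{16}{35}$)
$P{\left(n,r \right)} = \frac{16}{35}$
$I{\left(N \right)} = N^{2}$
$q = -1$
$a{\left(d,J \right)} = -1$
$\frac{25298}{a{\left(190,311 \right)}} + \frac{I{\left(P{\left(11,-2 \right)} \right)}}{16687} = \frac{25298}{-1} + \frac{\left(\frac{16}{35}\right)^{2}}{16687} = 25298 \left(-1\right) + \frac{256}{1225} \cdot \frac{1}{16687} = -25298 + \frac{256}{20441575} = - \frac{517130964094}{20441575}$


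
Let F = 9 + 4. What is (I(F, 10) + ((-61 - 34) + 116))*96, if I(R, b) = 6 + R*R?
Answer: 18816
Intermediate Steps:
F = 13
I(R, b) = 6 + R²
(I(F, 10) + ((-61 - 34) + 116))*96 = ((6 + 13²) + ((-61 - 34) + 116))*96 = ((6 + 169) + (-95 + 116))*96 = (175 + 21)*96 = 196*96 = 18816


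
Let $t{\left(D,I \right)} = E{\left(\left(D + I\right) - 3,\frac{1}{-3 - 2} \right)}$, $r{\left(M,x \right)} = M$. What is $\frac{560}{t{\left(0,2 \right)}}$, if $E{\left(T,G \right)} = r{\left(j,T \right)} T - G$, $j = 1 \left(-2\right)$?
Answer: $\frac{2800}{11} \approx 254.55$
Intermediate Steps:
$j = -2$
$E{\left(T,G \right)} = - G - 2 T$ ($E{\left(T,G \right)} = - 2 T - G = - G - 2 T$)
$t{\left(D,I \right)} = \frac{31}{5} - 2 D - 2 I$ ($t{\left(D,I \right)} = - \frac{1}{-3 - 2} - 2 \left(\left(D + I\right) - 3\right) = - \frac{1}{-5} - 2 \left(-3 + D + I\right) = \left(-1\right) \left(- \frac{1}{5}\right) - \left(-6 + 2 D + 2 I\right) = \frac{1}{5} - \left(-6 + 2 D + 2 I\right) = \frac{31}{5} - 2 D - 2 I$)
$\frac{560}{t{\left(0,2 \right)}} = \frac{560}{\frac{31}{5} - 0 - 4} = \frac{560}{\frac{31}{5} + 0 - 4} = \frac{560}{\frac{11}{5}} = 560 \cdot \frac{5}{11} = \frac{2800}{11}$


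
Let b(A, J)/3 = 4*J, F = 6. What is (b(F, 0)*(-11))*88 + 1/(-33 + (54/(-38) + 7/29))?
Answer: -551/18833 ≈ -0.029257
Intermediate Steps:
b(A, J) = 12*J (b(A, J) = 3*(4*J) = 12*J)
(b(F, 0)*(-11))*88 + 1/(-33 + (54/(-38) + 7/29)) = ((12*0)*(-11))*88 + 1/(-33 + (54/(-38) + 7/29)) = (0*(-11))*88 + 1/(-33 + (54*(-1/38) + 7*(1/29))) = 0*88 + 1/(-33 + (-27/19 + 7/29)) = 0 + 1/(-33 - 650/551) = 0 + 1/(-18833/551) = 0 - 551/18833 = -551/18833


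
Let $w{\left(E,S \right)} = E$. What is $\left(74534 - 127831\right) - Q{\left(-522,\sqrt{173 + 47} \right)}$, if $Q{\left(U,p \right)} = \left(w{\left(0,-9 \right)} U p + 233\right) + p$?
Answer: $-53530 - 2 \sqrt{55} \approx -53545.0$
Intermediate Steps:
$Q{\left(U,p \right)} = 233 + p$ ($Q{\left(U,p \right)} = \left(0 U p + 233\right) + p = \left(0 p + 233\right) + p = \left(0 + 233\right) + p = 233 + p$)
$\left(74534 - 127831\right) - Q{\left(-522,\sqrt{173 + 47} \right)} = \left(74534 - 127831\right) - \left(233 + \sqrt{173 + 47}\right) = \left(74534 - 127831\right) - \left(233 + \sqrt{220}\right) = -53297 - \left(233 + 2 \sqrt{55}\right) = -53530 - 2 \sqrt{55}$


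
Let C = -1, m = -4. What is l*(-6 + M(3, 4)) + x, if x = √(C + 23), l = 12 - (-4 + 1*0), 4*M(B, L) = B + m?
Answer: -100 + √22 ≈ -95.310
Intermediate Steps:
M(B, L) = -1 + B/4 (M(B, L) = (B - 4)/4 = (-4 + B)/4 = -1 + B/4)
l = 16 (l = 12 - (-4 + 0) = 12 - 1*(-4) = 12 + 4 = 16)
x = √22 (x = √(-1 + 23) = √22 ≈ 4.6904)
l*(-6 + M(3, 4)) + x = 16*(-6 + (-1 + (¼)*3)) + √22 = 16*(-6 + (-1 + ¾)) + √22 = 16*(-6 - ¼) + √22 = 16*(-25/4) + √22 = -100 + √22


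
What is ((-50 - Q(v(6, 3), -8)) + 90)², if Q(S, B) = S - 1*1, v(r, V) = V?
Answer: 1444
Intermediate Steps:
Q(S, B) = -1 + S (Q(S, B) = S - 1 = -1 + S)
((-50 - Q(v(6, 3), -8)) + 90)² = ((-50 - (-1 + 3)) + 90)² = ((-50 - 1*2) + 90)² = ((-50 - 2) + 90)² = (-52 + 90)² = 38² = 1444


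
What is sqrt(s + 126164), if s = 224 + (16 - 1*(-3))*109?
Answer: sqrt(128459) ≈ 358.41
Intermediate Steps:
s = 2295 (s = 224 + (16 + 3)*109 = 224 + 19*109 = 224 + 2071 = 2295)
sqrt(s + 126164) = sqrt(2295 + 126164) = sqrt(128459)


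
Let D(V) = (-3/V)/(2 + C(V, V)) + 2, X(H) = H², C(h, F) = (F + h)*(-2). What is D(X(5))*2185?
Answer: 2142611/490 ≈ 4372.7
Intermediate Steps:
C(h, F) = -2*F - 2*h
D(V) = 2 - 3/(V*(2 - 4*V)) (D(V) = (-3/V)/(2 + (-2*V - 2*V)) + 2 = (-3/V)/(2 - 4*V) + 2 = -3/(V*(2 - 4*V)) + 2 = 2 - 3/(V*(2 - 4*V)))
D(X(5))*2185 = ((-3 - 8*(5²)² + 4*5²)/(2*(5²)*(1 - 2*5²)))*2185 = ((½)*(-3 - 8*25² + 4*25)/(25*(1 - 2*25)))*2185 = ((½)*(1/25)*(-3 - 8*625 + 100)/(1 - 50))*2185 = ((½)*(1/25)*(-3 - 5000 + 100)/(-49))*2185 = ((½)*(1/25)*(-1/49)*(-4903))*2185 = (4903/2450)*2185 = 2142611/490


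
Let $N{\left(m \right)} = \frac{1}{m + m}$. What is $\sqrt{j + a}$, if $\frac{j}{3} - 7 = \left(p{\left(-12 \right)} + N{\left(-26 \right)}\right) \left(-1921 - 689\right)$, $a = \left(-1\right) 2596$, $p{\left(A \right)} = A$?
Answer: $\frac{5 \sqrt{2475122}}{26} \approx 302.55$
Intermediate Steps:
$N{\left(m \right)} = \frac{1}{2 m}$
$a = -2596$
$j = \frac{2447421}{26}$ ($j = 21 + 3 \left(-12 + \frac{1}{2 \left(-26\right)}\right) \left(-1921 - 689\right) = 21 + 3 \left(-12 + \frac{1}{2} \left(- \frac{1}{26}\right)\right) \left(-1921 - 689\right) = 21 + 3 \left(-12 - \frac{1}{52}\right) \left(-2610\right) = 21 + 3 \left(\left(- \frac{625}{52}\right) \left(-2610\right)\right) = 21 + 3 \cdot \frac{815625}{26} = 21 + \frac{2446875}{26} = \frac{2447421}{26} \approx 94132.0$)
$\sqrt{j + a} = \sqrt{\frac{2447421}{26} - 2596} = \sqrt{\frac{2379925}{26}} = \frac{5 \sqrt{2475122}}{26}$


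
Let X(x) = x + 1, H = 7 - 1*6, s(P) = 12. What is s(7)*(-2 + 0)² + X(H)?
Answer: 50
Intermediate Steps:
H = 1 (H = 7 - 6 = 1)
X(x) = 1 + x
s(7)*(-2 + 0)² + X(H) = 12*(-2 + 0)² + (1 + 1) = 12*(-2)² + 2 = 12*4 + 2 = 48 + 2 = 50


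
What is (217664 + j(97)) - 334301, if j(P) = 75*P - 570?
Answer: -109932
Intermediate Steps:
j(P) = -570 + 75*P
(217664 + j(97)) - 334301 = (217664 + (-570 + 75*97)) - 334301 = (217664 + (-570 + 7275)) - 334301 = (217664 + 6705) - 334301 = 224369 - 334301 = -109932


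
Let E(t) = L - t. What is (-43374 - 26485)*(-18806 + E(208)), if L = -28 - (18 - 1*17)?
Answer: 1330324937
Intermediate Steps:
L = -29 (L = -28 - (18 - 17) = -28 - 1*1 = -28 - 1 = -29)
E(t) = -29 - t
(-43374 - 26485)*(-18806 + E(208)) = (-43374 - 26485)*(-18806 + (-29 - 1*208)) = -69859*(-18806 + (-29 - 208)) = -69859*(-18806 - 237) = -69859*(-19043) = 1330324937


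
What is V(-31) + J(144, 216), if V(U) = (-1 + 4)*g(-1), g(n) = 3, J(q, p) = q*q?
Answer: 20745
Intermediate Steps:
J(q, p) = q²
V(U) = 9 (V(U) = (-1 + 4)*3 = 3*3 = 9)
V(-31) + J(144, 216) = 9 + 144² = 9 + 20736 = 20745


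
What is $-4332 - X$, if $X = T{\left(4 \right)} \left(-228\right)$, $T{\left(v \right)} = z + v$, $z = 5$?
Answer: $-2280$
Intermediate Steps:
$T{\left(v \right)} = 5 + v$
$X = -2052$ ($X = \left(5 + 4\right) \left(-228\right) = 9 \left(-228\right) = -2052$)
$-4332 - X = -4332 - -2052 = -4332 + 2052 = -2280$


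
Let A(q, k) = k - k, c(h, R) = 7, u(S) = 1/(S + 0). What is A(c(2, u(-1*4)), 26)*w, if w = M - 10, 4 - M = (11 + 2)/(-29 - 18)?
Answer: 0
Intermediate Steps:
u(S) = 1/S
M = 201/47 (M = 4 - (11 + 2)/(-29 - 18) = 4 - 13/(-47) = 4 - 13*(-1)/47 = 4 - 1*(-13/47) = 4 + 13/47 = 201/47 ≈ 4.2766)
A(q, k) = 0
w = -269/47 (w = 201/47 - 10 = -269/47 ≈ -5.7234)
A(c(2, u(-1*4)), 26)*w = 0*(-269/47) = 0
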